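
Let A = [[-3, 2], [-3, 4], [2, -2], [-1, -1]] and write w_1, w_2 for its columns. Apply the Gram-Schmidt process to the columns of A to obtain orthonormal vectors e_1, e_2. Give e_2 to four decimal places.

e_2 = (-0.3062, 0.5224, -0.0721, -0.7926)

w_1 = (-3, -3, 2, -1); ‖w_1‖ = 4.7958, so e_1 = (-0.6255, -0.6255, 0.4170, -0.2085).
e_1·w_2 = (-0.6255)·2 + (-0.6255)·4 + 0.4170·(-2) + (-0.2085)·(-1) = -4.3788.
u_2 = w_2 + 4.3788·e_1 = (-0.7391, 1.2609, -0.1739, -1.9130).
‖u_2‖ = 2.4137, so e_2 = (-0.3062, 0.5224, -0.0721, -0.7926).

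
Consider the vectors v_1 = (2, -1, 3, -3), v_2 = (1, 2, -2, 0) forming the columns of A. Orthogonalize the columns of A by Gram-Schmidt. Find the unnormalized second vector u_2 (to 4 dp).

u_2 = (1.5217, 1.7391, -1.2174, -0.7826)

e_1 = v_1/‖v_1‖ = (2, -1, 3, -3)/4.7958 = (0.4170, -0.2085, 0.6255, -0.6255).
r_{12} = e_1·v_2 = -1.2511.
u_2 = v_2 + 1.2511·e_1 = (1.5217, 1.7391, -1.2174, -0.7826).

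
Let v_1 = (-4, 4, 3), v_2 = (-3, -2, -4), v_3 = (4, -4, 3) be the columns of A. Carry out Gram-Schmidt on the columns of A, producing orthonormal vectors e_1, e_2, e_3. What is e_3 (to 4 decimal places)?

e_3 = (-0.2981, -0.7454, 0.5963)

e_1 = v_1/‖v_1‖ = (-4, 4, 3)/6.4031 = (-0.6247, 0.6247, 0.4685).
r_{12} = e_1·v_2 = -1.2494.
u_2 = v_2 + 1.2494·e_1 = (-3.7805, -1.2195, -3.4146).
‖u_2‖ = 5.2382, so e_2 = (-0.7217, -0.2328, -0.6519).
r_{13} = e_1·v_3 = -3.5920; r_{23} = e_2·v_3 = -3.9112.
u_3 = v_3 + 3.5920·e_1 + 3.9112·e_2 = (-1.0667, -2.6667, 2.1333).
‖u_3‖ = 3.5777, so e_3 = (-0.2981, -0.7454, 0.5963).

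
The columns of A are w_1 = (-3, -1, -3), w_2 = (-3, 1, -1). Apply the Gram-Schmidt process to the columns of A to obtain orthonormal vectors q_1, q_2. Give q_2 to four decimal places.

w_1 = (-3, -1, -3); ‖w_1‖ = 4.3589, so q_1 = (-0.6882, -0.2294, -0.6882).
q_1·w_2 = (-0.6882)·(-3) + (-0.2294)·1 + (-0.6882)·(-1) = 2.5236.
u_2 = w_2 − 2.5236·q_1 = (-1.2632, 1.5789, 0.7368).
‖u_2‖ = 2.1521, so q_2 = (-0.5869, 0.7337, 0.3424).

q_2 = (-0.5869, 0.7337, 0.3424)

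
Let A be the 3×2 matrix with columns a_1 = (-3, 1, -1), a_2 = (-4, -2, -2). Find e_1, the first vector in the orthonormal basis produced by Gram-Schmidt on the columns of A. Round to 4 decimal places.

e_1 = (-0.9045, 0.3015, -0.3015)

a_1 = (-3, 1, -1); ‖a_1‖ = 3.3166, so e_1 = (-0.9045, 0.3015, -0.3015).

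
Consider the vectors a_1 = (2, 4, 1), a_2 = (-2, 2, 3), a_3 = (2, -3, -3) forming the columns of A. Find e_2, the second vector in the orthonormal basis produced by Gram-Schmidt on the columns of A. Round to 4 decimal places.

e_2 = (-0.6963, 0.1741, 0.6963)

e_1 = a_1/‖a_1‖ = (2, 4, 1)/4.5826 = (0.4364, 0.8729, 0.2182).
r_{12} = e_1·a_2 = 1.5275.
u_2 = a_2 − 1.5275·e_1 = (-2.6667, 0.6667, 2.6667).
‖u_2‖ = 3.8297, so e_2 = (-0.6963, 0.1741, 0.6963).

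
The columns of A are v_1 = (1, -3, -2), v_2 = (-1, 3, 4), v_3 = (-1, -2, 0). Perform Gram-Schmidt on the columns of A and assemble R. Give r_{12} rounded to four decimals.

r_{12} = -4.8107

v_1 = (1, -3, -2); ‖v_1‖ = 3.7417, so q_1 = (0.2673, -0.8018, -0.5345).
r_{12} = q_1·v_2 = -4.8107.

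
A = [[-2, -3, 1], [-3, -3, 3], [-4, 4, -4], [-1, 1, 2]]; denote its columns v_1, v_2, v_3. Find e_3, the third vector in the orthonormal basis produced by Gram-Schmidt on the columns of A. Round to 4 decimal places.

e_3 = (-0.3434, 0.2862, -0.2571, 0.8568)

e_1 = v_1/‖v_1‖ = (-2, -3, -4, -1)/5.4772 = (-0.3651, -0.5477, -0.7303, -0.1826).
r_{12} = e_1·v_2 = -0.3651.
u_2 = v_2 + 0.3651·e_1 = (-3.1333, -3.2000, 3.7333, 0.9333).
‖u_2‖ = 5.9048, so e_2 = (-0.5306, -0.5419, 0.6323, 0.1581).
r_{13} = e_1·v_3 = 0.5477; r_{23} = e_2·v_3 = -4.3693.
u_3 = v_3 − 0.5477·e_1 + 4.3693·e_2 = (-1.1185, 0.9321, -0.8375, 2.7906).
‖u_3‖ = 3.2571, so e_3 = (-0.3434, 0.2862, -0.2571, 0.8568).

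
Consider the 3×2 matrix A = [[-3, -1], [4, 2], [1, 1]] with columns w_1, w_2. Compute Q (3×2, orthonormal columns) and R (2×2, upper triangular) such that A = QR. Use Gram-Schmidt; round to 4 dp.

Q = [[-0.5883, 0.5661], [0.7845, 0.2265], [0.1961, 0.7926]], R = [[5.0990, 2.3534], [0.0000, 0.6794]]

w_1 = (-3, 4, 1); ‖w_1‖ = 5.0990, so q_1 = (-0.5883, 0.7845, 0.1961).
q_1·w_2 = (-0.5883)·(-1) + 0.7845·2 + 0.1961·1 = 2.3534.
u_2 = w_2 − 2.3534·q_1 = (0.3846, 0.1538, 0.5385).
‖u_2‖ = 0.6794, so q_2 = (0.5661, 0.2265, 0.7926).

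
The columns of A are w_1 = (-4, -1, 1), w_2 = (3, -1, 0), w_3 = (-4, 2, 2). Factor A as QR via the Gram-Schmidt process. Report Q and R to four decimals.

Q = [[-0.9428, 0.3069, 0.1302], [-0.2357, -0.8899, 0.3906], [0.2357, 0.3375, 0.9113]], R = [[4.2426, -2.5927, 3.7712], [0.0000, 1.8105, -2.3321], [0.0000, 0.0000, 2.0830]]

e_1 = w_1/‖w_1‖ = (-4, -1, 1)/4.2426 = (-0.9428, -0.2357, 0.2357).
r_{12} = e_1·w_2 = -2.5927.
u_2 = w_2 + 2.5927·e_1 = (0.5556, -1.6111, 0.6111).
‖u_2‖ = 1.8105, so e_2 = (0.3069, -0.8899, 0.3375).
r_{13} = e_1·w_3 = 3.7712; r_{23} = e_2·w_3 = -2.3321.
u_3 = w_3 − 3.7712·e_1 + 2.3321·e_2 = (0.2712, 0.8136, 1.8983).
‖u_3‖ = 2.0830, so e_3 = (0.1302, 0.3906, 0.9113).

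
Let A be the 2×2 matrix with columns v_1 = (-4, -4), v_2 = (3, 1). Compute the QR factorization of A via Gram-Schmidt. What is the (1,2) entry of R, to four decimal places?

v_1 = (-4, -4); ‖v_1‖ = 5.6569, so q_1 = (-0.7071, -0.7071).
r_{12} = q_1·v_2 = -2.8284.

r_{12} = -2.8284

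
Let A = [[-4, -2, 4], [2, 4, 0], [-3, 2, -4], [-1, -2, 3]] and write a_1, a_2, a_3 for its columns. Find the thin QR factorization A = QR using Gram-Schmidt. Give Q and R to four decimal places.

q_1 = a_1/‖a_1‖ = (-4, 2, -3, -1)/5.4772 = (-0.7303, 0.3651, -0.5477, -0.1826).
r_{12} = q_1·a_2 = 2.1909.
u_2 = a_2 − 2.1909·q_1 = (-0.4000, 3.2000, 3.2000, -1.6000).
‖u_2‖ = 4.8166, so q_2 = (-0.0830, 0.6644, 0.6644, -0.3322).
r_{13} = q_1·a_3 = -1.2780; r_{23} = q_2·a_3 = -3.9862.
u_3 = a_3 + 1.2780·q_1 + 3.9862·q_2 = (2.7356, 3.1149, -2.0517, 1.4425).
‖u_3‖ = 4.8453, so q_3 = (0.5646, 0.6429, -0.4234, 0.2977).

Q = [[-0.7303, -0.0830, 0.5646], [0.3651, 0.6644, 0.6429], [-0.5477, 0.6644, -0.4234], [-0.1826, -0.3322, 0.2977]], R = [[5.4772, 2.1909, -1.2780], [0.0000, 4.8166, -3.9862], [0.0000, 0.0000, 4.8453]]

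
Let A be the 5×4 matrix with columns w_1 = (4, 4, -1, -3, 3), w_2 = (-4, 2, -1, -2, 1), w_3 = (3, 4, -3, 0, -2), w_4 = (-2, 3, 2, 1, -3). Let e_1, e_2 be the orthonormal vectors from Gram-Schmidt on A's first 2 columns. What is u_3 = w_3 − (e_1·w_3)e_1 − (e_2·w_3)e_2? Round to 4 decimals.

e_1 = w_1/‖w_1‖ = (4, 4, -1, -3, 3)/7.1414 = (0.5601, 0.5601, -0.1400, -0.4201, 0.4201).
r_{12} = e_1·w_2 = 0.2801.
u_2 = w_2 − 0.2801·e_1 = (-4.1569, 1.8431, -0.9608, -1.8824, 0.8824).
‖u_2‖ = 5.0913, so e_2 = (-0.8165, 0.3620, -0.1887, -0.3697, 0.1733).
r_{13} = e_1·w_3 = 3.5007; r_{23} = e_2·w_3 = -0.7818.
u_3 = w_3 − 3.5007·e_1 + 0.7818·e_2 = (0.4009, 2.3222, -2.6573, 1.1815, -3.3351).

u_3 = (0.4009, 2.3222, -2.6573, 1.1815, -3.3351)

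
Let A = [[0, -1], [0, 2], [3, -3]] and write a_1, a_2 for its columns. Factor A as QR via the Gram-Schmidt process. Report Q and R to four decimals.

Q = [[0.0000, -0.4472], [0.0000, 0.8944], [1.0000, 0.0000]], R = [[3.0000, -3.0000], [0.0000, 2.2361]]

a_1 = (0, 0, 3); ‖a_1‖ = 3.0000, so q_1 = (0.0000, 0.0000, 1.0000).
q_1·a_2 = 0.0000·(-1) + 0.0000·2 + 1.0000·(-3) = -3.0000.
u_2 = a_2 + 3.0000·q_1 = (-1.0000, 2.0000, 0.0000).
‖u_2‖ = 2.2361, so q_2 = (-0.4472, 0.8944, 0.0000).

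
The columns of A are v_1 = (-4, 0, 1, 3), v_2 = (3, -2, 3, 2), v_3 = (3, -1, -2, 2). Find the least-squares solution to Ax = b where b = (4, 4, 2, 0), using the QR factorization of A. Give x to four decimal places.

x = (-0.5623, 0.3982, -0.2268)

v_1 = (-4, 0, 1, 3); ‖v_1‖ = 5.0990, so q_1 = (-0.7845, 0.0000, 0.1961, 0.5883).
q_1·v_2 = (-0.7845)·3 + 0.0000·(-2) + 0.1961·3 + 0.5883·2 = -0.5883.
u_2 = v_2 + 0.5883·q_1 = (2.5385, -2.0000, 3.1154, 2.3462).
‖u_2‖ = 5.0650, so q_2 = (0.5012, -0.3949, 0.6151, 0.4632).
q_1·v_3 = (-0.7845)·3 + 0.0000·(-1) + 0.1961·(-2) + 0.5883·2 = -1.5689; q_2·v_3 = 0.5012·3 + (-0.3949)·(-1) + 0.6151·(-2) + 0.4632·2 = 1.5947.
u_3 = v_3 + 1.5689·q_1 − 1.5947·q_2 = (0.9700, -0.3703, -2.6732, 2.1844).
‖u_3‖ = 3.6049, so q_3 = (0.2691, -0.1027, -0.7415, 0.6060).
Qᵀb = (-2.7456, 1.6554, -0.8176).
Back-substitute: x_3 = -0.8176/3.6049 = -0.2268.
x_2 = (1.6554 − 1.5947·(-0.2268))/5.0650 = 0.3982.
x_1 = (-2.7456 + 0.5883·0.3982 + 1.5689·(-0.2268))/5.0990 = -0.5623.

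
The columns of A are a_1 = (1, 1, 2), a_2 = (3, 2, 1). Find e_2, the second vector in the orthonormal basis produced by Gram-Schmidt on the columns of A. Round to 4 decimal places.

e_2 = (0.7591, 0.3450, -0.5521)

e_1 = a_1/‖a_1‖ = (1, 1, 2)/2.4495 = (0.4082, 0.4082, 0.8165).
r_{12} = e_1·a_2 = 2.8577.
u_2 = a_2 − 2.8577·e_1 = (1.8333, 0.8333, -1.3333).
‖u_2‖ = 2.4152, so e_2 = (0.7591, 0.3450, -0.5521).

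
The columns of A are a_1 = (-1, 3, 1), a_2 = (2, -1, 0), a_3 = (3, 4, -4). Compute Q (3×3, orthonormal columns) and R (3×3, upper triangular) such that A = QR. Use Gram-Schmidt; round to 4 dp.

Q = [[-0.3015, 0.9358, 0.1826], [0.9045, 0.2202, 0.3651], [0.3015, 0.2752, -0.9129]], R = [[3.3166, -1.5076, 1.5076], [0.0000, 1.6514, 2.5873], [0.0000, 0.0000, 5.6598]]

a_1 = (-1, 3, 1); ‖a_1‖ = 3.3166, so e_1 = (-0.3015, 0.9045, 0.3015).
e_1·a_2 = (-0.3015)·2 + 0.9045·(-1) + 0.3015·0 = -1.5076.
u_2 = a_2 + 1.5076·e_1 = (1.5455, 0.3636, 0.4545).
‖u_2‖ = 1.6514, so e_2 = (0.9358, 0.2202, 0.2752).
e_1·a_3 = (-0.3015)·3 + 0.9045·4 + 0.3015·(-4) = 1.5076; e_2·a_3 = 0.9358·3 + 0.2202·4 + 0.2752·(-4) = 2.5873.
u_3 = a_3 − 1.5076·e_1 − 2.5873·e_2 = (1.0333, 2.0667, -5.1667).
‖u_3‖ = 5.6598, so e_3 = (0.1826, 0.3651, -0.9129).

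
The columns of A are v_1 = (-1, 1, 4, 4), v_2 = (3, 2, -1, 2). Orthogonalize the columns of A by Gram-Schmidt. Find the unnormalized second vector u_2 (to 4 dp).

u_2 = (3.0882, 1.9118, -1.3529, 1.6471)

v_1 = (-1, 1, 4, 4); ‖v_1‖ = 5.8310, so q_1 = (-0.1715, 0.1715, 0.6860, 0.6860).
q_1·v_2 = (-0.1715)·3 + 0.1715·2 + 0.6860·(-1) + 0.6860·2 = 0.5145.
u_2 = v_2 − 0.5145·q_1 = (3.0882, 1.9118, -1.3529, 1.6471).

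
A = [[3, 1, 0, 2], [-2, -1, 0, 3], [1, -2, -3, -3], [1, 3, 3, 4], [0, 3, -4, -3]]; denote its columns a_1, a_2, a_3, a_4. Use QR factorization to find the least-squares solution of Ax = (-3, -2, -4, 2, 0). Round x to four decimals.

x = (-0.7517, 0.8582, 1.3021, -0.8741)

a_1 = (3, -2, 1, 1, 0); ‖a_1‖ = 3.8730, so e_1 = (0.7746, -0.5164, 0.2582, 0.2582, 0.0000).
e_1·a_2 = 0.7746·1 + (-0.5164)·(-1) + 0.2582·(-2) + 0.2582·3 + 0.0000·3 = 1.5492.
u_2 = a_2 − 1.5492·e_1 = (-0.2000, -0.2000, -2.4000, 2.6000, 3.0000).
‖u_2‖ = 4.6476, so e_2 = (-0.0430, -0.0430, -0.5164, 0.5594, 0.6455).
e_1·a_3 = 0.7746·0 + (-0.5164)·0 + 0.2582·(-3) + 0.2582·3 + 0.0000·(-4) = 0.0000; e_2·a_3 = (-0.0430)·0 + (-0.0430)·0 + (-0.5164)·(-3) + 0.5594·3 + 0.6455·(-4) = 0.6455.
u_3 = a_3 + 0.0000·e_1 − 0.6455·e_2 = (0.0278, 0.0278, -2.6667, 2.6389, -4.4167).
‖u_3‖ = 5.7951, so e_3 = (0.0048, 0.0048, -0.4602, 0.4554, -0.7621).
e_1·a_4 = 0.7746·2 + (-0.5164)·3 + 0.2582·(-3) + 0.2582·4 + 0.0000·(-3) = 0.2582; e_2·a_4 = (-0.0430)·2 + (-0.0430)·3 + (-0.5164)·(-3) + 0.5594·4 + 0.6455·(-3) = 1.6353; e_3·a_4 = 0.0048·2 + 0.0048·3 + (-0.4602)·(-3) + 0.4554·4 + (-0.7621)·(-3) = 5.5123.
u_4 = a_4 − 0.2582·e_1 − 1.6353·e_2 − 5.5123·e_3 = (1.8439, 3.1773, 0.3143, 0.5084, 0.1456).
‖u_4‖ = 3.7247, so e_4 = (0.4951, 0.8530, 0.0844, 0.1365, 0.0391).
Qᵀb = (-1.8074, 3.3996, 2.7274, -3.2557).
Back-substitute: x_4 = -3.2557/3.7247 = -0.8741.
x_3 = (2.7274 − 5.5123·(-0.8741))/5.7951 = 1.3021.
x_2 = (3.3996 − 0.6455·1.3021 − 1.6353·(-0.8741))/4.6476 = 0.8582.
x_1 = (-1.8074 − 1.5492·0.8582 + 0.0000·1.3021 − 0.2582·(-0.8741))/3.8730 = -0.7517.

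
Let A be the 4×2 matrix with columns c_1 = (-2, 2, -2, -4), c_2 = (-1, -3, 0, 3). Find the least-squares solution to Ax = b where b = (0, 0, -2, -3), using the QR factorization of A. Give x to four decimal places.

c_1 = (-2, 2, -2, -4); ‖c_1‖ = 5.2915, so e_1 = (-0.3780, 0.3780, -0.3780, -0.7559).
e_1·c_2 = (-0.3780)·(-1) + 0.3780·(-3) + (-0.3780)·0 + (-0.7559)·3 = -3.0237.
u_2 = c_2 + 3.0237·e_1 = (-2.1429, -1.8571, -1.1429, 0.7143).
‖u_2‖ = 3.1396, so e_2 = (-0.6825, -0.5915, -0.3640, 0.2275).
Qᵀb = (3.0237, 0.0455).
Back-substitute: x_2 = 0.0455/3.1396 = 0.0145.
x_1 = (3.0237 + 3.0237·0.0145)/5.2915 = 0.5797.

x = (0.5797, 0.0145)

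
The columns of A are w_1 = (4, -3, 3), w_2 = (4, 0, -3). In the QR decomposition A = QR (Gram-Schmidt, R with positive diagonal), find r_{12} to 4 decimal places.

q_1 = w_1/‖w_1‖ = (4, -3, 3)/5.8310 = (0.6860, -0.5145, 0.5145).
r_{12} = q_1·w_2 = 1.2005.

r_{12} = 1.2005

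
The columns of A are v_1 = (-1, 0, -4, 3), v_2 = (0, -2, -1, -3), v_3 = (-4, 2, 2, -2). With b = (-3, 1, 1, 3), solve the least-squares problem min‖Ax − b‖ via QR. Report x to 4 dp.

x = (0.3529, -0.7311, 0.4832)

v_1 = (-1, 0, -4, 3); ‖v_1‖ = 5.0990, so e_1 = (-0.1961, 0.0000, -0.7845, 0.5883).
e_1·v_2 = (-0.1961)·0 + 0.0000·(-2) + (-0.7845)·(-1) + 0.5883·(-3) = -0.9806.
u_2 = v_2 + 0.9806·e_1 = (-0.1923, -2.0000, -1.7692, -2.4231).
‖u_2‖ = 3.6109, so e_2 = (-0.0533, -0.5539, -0.4900, -0.6710).
e_1·v_3 = (-0.1961)·(-4) + 0.0000·2 + (-0.7845)·2 + 0.5883·(-2) = -1.9612; e_2·v_3 = (-0.0533)·(-4) + (-0.5539)·2 + (-0.4900)·2 + (-0.6710)·(-2) = -0.5326.
u_3 = v_3 + 1.9612·e_1 + 0.5326·e_2 = (-4.4130, 1.7050, 0.2006, -1.2035).
‖u_3‖ = 4.8857, so e_3 = (-0.9032, 0.3490, 0.0411, -0.2463).
Qᵀb = (1.5689, -2.8972, 2.3607).
Back-substitute: x_3 = 2.3607/4.8857 = 0.4832.
x_2 = (-2.8972 + 0.5326·0.4832)/3.6109 = -0.7311.
x_1 = (1.5689 + 0.9806·(-0.7311) + 1.9612·0.4832)/5.0990 = 0.3529.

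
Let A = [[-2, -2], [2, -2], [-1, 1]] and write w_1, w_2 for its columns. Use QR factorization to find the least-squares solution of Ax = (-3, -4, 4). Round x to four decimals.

x = (-0.4500, 1.9500)

w_1 = (-2, 2, -1); ‖w_1‖ = 3.0000, so q_1 = (-0.6667, 0.6667, -0.3333).
q_1·w_2 = (-0.6667)·(-2) + 0.6667·(-2) + (-0.3333)·1 = -0.3333.
u_2 = w_2 + 0.3333·q_1 = (-2.2222, -1.7778, 0.8889).
‖u_2‖ = 2.9814, so q_2 = (-0.7454, -0.5963, 0.2981).
Qᵀb = (-2.0000, 5.8138).
Back-substitute: x_2 = 5.8138/2.9814 = 1.9500.
x_1 = (-2.0000 + 0.3333·1.9500)/3.0000 = -0.4500.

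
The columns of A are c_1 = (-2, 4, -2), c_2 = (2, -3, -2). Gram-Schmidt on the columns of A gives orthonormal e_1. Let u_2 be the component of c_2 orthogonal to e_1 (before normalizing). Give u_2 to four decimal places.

u_2 = (1.0000, -1.0000, -3.0000)

e_1 = c_1/‖c_1‖ = (-2, 4, -2)/4.8990 = (-0.4082, 0.8165, -0.4082).
r_{12} = e_1·c_2 = -2.4495.
u_2 = c_2 + 2.4495·e_1 = (1.0000, -1.0000, -3.0000).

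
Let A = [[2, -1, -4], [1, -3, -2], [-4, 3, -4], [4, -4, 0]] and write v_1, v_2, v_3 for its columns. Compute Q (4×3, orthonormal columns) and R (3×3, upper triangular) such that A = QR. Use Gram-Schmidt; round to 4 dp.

Q = [[0.3288, 0.3322, -0.8348], [0.1644, -0.8934, -0.1555], [-0.6576, -0.2405, -0.5238], [0.6576, -0.1833, -0.0676]], R = [[6.0828, -5.4252, 0.9864], [0.0000, 2.3596, 1.4203], [0.0000, 0.0000, 5.7454]]

v_1 = (2, 1, -4, 4); ‖v_1‖ = 6.0828, so q_1 = (0.3288, 0.1644, -0.6576, 0.6576).
q_1·v_2 = 0.3288·(-1) + 0.1644·(-3) + (-0.6576)·3 + 0.6576·(-4) = -5.4252.
u_2 = v_2 + 5.4252·q_1 = (0.7838, -2.1081, -0.5676, -0.4324).
‖u_2‖ = 2.3596, so q_2 = (0.3322, -0.8934, -0.2405, -0.1833).
q_1·v_3 = 0.3288·(-4) + 0.1644·(-2) + (-0.6576)·(-4) + 0.6576·0 = 0.9864; q_2·v_3 = 0.3322·(-4) + (-0.8934)·(-2) + (-0.2405)·(-4) + (-0.1833)·0 = 1.4203.
u_3 = v_3 − 0.9864·q_1 − 1.4203·q_2 = (-4.7961, -0.8932, -3.0097, -0.3883).
‖u_3‖ = 5.7454, so q_3 = (-0.8348, -0.1555, -0.5238, -0.0676).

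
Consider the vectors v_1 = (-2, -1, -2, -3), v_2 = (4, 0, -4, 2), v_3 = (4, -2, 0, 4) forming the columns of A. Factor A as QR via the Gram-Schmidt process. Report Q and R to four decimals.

Q = [[-0.4714, 0.5717, 0.0808], [-0.2357, -0.0572, -0.9701], [-0.4714, -0.8003, 0.1617], [-0.7071, 0.1715, 0.1617]], R = [[4.2426, -1.4142, -4.2426], [0.0000, 5.8310, 3.0870], [0.0000, 0.0000, 2.9104]]

e_1 = v_1/‖v_1‖ = (-2, -1, -2, -3)/4.2426 = (-0.4714, -0.2357, -0.4714, -0.7071).
r_{12} = e_1·v_2 = -1.4142.
u_2 = v_2 + 1.4142·e_1 = (3.3333, -0.3333, -4.6667, 1.0000).
‖u_2‖ = 5.8310, so e_2 = (0.5717, -0.0572, -0.8003, 0.1715).
r_{13} = e_1·v_3 = -4.2426; r_{23} = e_2·v_3 = 3.0870.
u_3 = v_3 + 4.2426·e_1 − 3.0870·e_2 = (0.2353, -2.8235, 0.4706, 0.4706).
‖u_3‖ = 2.9104, so e_3 = (0.0808, -0.9701, 0.1617, 0.1617).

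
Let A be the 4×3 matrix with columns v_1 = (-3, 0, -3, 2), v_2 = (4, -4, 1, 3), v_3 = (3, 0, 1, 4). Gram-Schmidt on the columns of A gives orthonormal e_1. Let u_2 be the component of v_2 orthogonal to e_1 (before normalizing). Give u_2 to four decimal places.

u_2 = (2.7727, -4.0000, -0.2273, 3.8182)

v_1 = (-3, 0, -3, 2); ‖v_1‖ = 4.6904, so e_1 = (-0.6396, 0.0000, -0.6396, 0.4264).
e_1·v_2 = (-0.6396)·4 + 0.0000·(-4) + (-0.6396)·1 + 0.4264·3 = -1.9188.
u_2 = v_2 + 1.9188·e_1 = (2.7727, -4.0000, -0.2273, 3.8182).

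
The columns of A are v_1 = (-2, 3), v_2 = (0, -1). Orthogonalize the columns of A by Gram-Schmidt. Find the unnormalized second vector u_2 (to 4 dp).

v_1 = (-2, 3); ‖v_1‖ = 3.6056, so e_1 = (-0.5547, 0.8321).
e_1·v_2 = (-0.5547)·0 + 0.8321·(-1) = -0.8321.
u_2 = v_2 + 0.8321·e_1 = (-0.4615, -0.3077).

u_2 = (-0.4615, -0.3077)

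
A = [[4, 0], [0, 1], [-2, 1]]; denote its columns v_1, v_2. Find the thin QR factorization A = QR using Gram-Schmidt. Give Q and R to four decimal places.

q_1 = v_1/‖v_1‖ = (4, 0, -2)/4.4721 = (0.8944, 0.0000, -0.4472).
r_{12} = q_1·v_2 = -0.4472.
u_2 = v_2 + 0.4472·q_1 = (0.4000, 1.0000, 0.8000).
‖u_2‖ = 1.3416, so q_2 = (0.2981, 0.7454, 0.5963).

Q = [[0.8944, 0.2981], [0.0000, 0.7454], [-0.4472, 0.5963]], R = [[4.4721, -0.4472], [0.0000, 1.3416]]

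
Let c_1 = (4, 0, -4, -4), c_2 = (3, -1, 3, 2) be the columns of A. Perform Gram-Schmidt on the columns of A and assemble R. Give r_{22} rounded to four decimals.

r_{22} = 4.6547

c_1 = (4, 0, -4, -4); ‖c_1‖ = 6.9282, so e_1 = (0.5774, 0.0000, -0.5774, -0.5774).
e_1·c_2 = 0.5774·3 + 0.0000·(-1) + (-0.5774)·3 + (-0.5774)·2 = -1.1547.
u_2 = c_2 + 1.1547·e_1 = (3.6667, -1.0000, 2.3333, 1.3333).
r_{22} = ‖u_2‖ = 4.6547.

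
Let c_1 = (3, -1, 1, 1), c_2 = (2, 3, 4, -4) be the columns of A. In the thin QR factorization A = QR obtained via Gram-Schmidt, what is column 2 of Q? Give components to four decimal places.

q_2 = (0.1879, 0.4886, 0.5637, -0.6389)

c_1 = (3, -1, 1, 1); ‖c_1‖ = 3.4641, so q_1 = (0.8660, -0.2887, 0.2887, 0.2887).
q_1·c_2 = 0.8660·2 + (-0.2887)·3 + 0.2887·4 + 0.2887·(-4) = 0.8660.
u_2 = c_2 − 0.8660·q_1 = (1.2500, 3.2500, 3.7500, -4.2500).
‖u_2‖ = 6.6521, so q_2 = (0.1879, 0.4886, 0.5637, -0.6389).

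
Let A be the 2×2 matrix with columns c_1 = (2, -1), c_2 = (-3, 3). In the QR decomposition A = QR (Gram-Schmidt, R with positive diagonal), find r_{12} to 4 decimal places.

r_{12} = -4.0249

c_1 = (2, -1); ‖c_1‖ = 2.2361, so q_1 = (0.8944, -0.4472).
r_{12} = q_1·c_2 = -4.0249.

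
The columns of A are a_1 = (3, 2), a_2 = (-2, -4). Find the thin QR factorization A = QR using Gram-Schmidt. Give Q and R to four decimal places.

a_1 = (3, 2); ‖a_1‖ = 3.6056, so q_1 = (0.8321, 0.5547).
q_1·a_2 = 0.8321·(-2) + 0.5547·(-4) = -3.8829.
u_2 = a_2 + 3.8829·q_1 = (1.2308, -1.8462).
‖u_2‖ = 2.2188, so q_2 = (0.5547, -0.8321).

Q = [[0.8321, 0.5547], [0.5547, -0.8321]], R = [[3.6056, -3.8829], [0.0000, 2.2188]]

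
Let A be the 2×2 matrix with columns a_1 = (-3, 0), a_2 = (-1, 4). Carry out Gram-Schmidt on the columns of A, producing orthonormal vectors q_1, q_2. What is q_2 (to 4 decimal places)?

q_1 = a_1/‖a_1‖ = (-3, 0)/3.0000 = (-1.0000, 0.0000).
r_{12} = q_1·a_2 = 1.0000.
u_2 = a_2 − 1.0000·q_1 = (0.0000, 4.0000).
‖u_2‖ = 4.0000, so q_2 = (0.0000, 1.0000).

q_2 = (0.0000, 1.0000)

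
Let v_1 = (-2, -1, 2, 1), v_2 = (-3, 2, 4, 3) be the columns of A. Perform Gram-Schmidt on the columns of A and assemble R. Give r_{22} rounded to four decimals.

r_{22} = 3.9370

v_1 = (-2, -1, 2, 1); ‖v_1‖ = 3.1623, so q_1 = (-0.6325, -0.3162, 0.6325, 0.3162).
q_1·v_2 = (-0.6325)·(-3) + (-0.3162)·2 + 0.6325·4 + 0.3162·3 = 4.7434.
u_2 = v_2 − 4.7434·q_1 = (0.0000, 3.5000, 1.0000, 1.5000).
r_{22} = ‖u_2‖ = 3.9370.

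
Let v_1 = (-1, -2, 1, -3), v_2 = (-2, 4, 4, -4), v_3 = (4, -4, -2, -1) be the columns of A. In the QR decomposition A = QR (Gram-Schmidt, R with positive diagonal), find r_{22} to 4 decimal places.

r_{22} = 6.7330

e_1 = v_1/‖v_1‖ = (-1, -2, 1, -3)/3.8730 = (-0.2582, -0.5164, 0.2582, -0.7746).
r_{12} = e_1·v_2 = 2.5820.
u_2 = v_2 − 2.5820·e_1 = (-1.3333, 5.3333, 3.3333, -2.0000).
r_{22} = ‖u_2‖ = 6.7330.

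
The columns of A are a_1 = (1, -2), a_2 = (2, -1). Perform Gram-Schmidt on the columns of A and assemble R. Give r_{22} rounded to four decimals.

a_1 = (1, -2); ‖a_1‖ = 2.2361, so e_1 = (0.4472, -0.8944).
e_1·a_2 = 0.4472·2 + (-0.8944)·(-1) = 1.7889.
u_2 = a_2 − 1.7889·e_1 = (1.2000, 0.6000).
r_{22} = ‖u_2‖ = 1.3416.

r_{22} = 1.3416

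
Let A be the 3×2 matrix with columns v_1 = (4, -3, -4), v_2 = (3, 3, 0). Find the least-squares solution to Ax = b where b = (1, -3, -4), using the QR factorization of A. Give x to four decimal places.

x = (0.7407, -0.4568)

v_1 = (4, -3, -4); ‖v_1‖ = 6.4031, so e_1 = (0.6247, -0.4685, -0.6247).
e_1·v_2 = 0.6247·3 + (-0.4685)·3 + (-0.6247)·0 = 0.4685.
u_2 = v_2 − 0.4685·e_1 = (2.7073, 3.2195, 0.2927).
‖u_2‖ = 4.2167, so e_2 = (0.6420, 0.7635, 0.0694).
Qᵀb = (4.5290, -1.9261).
Back-substitute: x_2 = -1.9261/4.2167 = -0.4568.
x_1 = (4.5290 − 0.4685·(-0.4568))/6.4031 = 0.7407.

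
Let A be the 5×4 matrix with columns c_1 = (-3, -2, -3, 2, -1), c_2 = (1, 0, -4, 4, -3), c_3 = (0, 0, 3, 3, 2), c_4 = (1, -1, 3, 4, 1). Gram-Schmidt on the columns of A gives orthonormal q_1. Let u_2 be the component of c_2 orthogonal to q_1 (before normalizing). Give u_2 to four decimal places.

u_2 = (3.2222, 1.4815, -1.7778, 2.5185, -2.2593)

c_1 = (-3, -2, -3, 2, -1); ‖c_1‖ = 5.1962, so q_1 = (-0.5774, -0.3849, -0.5774, 0.3849, -0.1925).
q_1·c_2 = (-0.5774)·1 + (-0.3849)·0 + (-0.5774)·(-4) + 0.3849·4 + (-0.1925)·(-3) = 3.8490.
u_2 = c_2 − 3.8490·q_1 = (3.2222, 1.4815, -1.7778, 2.5185, -2.2593).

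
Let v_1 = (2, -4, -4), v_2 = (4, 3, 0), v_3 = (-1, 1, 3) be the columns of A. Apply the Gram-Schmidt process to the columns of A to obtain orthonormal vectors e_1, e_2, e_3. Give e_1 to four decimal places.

e_1 = (0.3333, -0.6667, -0.6667)

v_1 = (2, -4, -4); ‖v_1‖ = 6.0000, so e_1 = (0.3333, -0.6667, -0.6667).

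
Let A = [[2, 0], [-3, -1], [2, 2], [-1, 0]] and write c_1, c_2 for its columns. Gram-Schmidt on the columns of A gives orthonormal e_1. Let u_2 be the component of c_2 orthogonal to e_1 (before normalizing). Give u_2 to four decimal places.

u_2 = (-0.7778, 0.1667, 1.2222, 0.3889)

c_1 = (2, -3, 2, -1); ‖c_1‖ = 4.2426, so e_1 = (0.4714, -0.7071, 0.4714, -0.2357).
e_1·c_2 = 0.4714·0 + (-0.7071)·(-1) + 0.4714·2 + (-0.2357)·0 = 1.6499.
u_2 = c_2 − 1.6499·e_1 = (-0.7778, 0.1667, 1.2222, 0.3889).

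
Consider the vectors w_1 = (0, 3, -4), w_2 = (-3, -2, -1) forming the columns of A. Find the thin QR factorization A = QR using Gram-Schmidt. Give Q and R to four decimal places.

q_1 = w_1/‖w_1‖ = (0, 3, -4)/5.0000 = (0.0000, 0.6000, -0.8000).
r_{12} = q_1·w_2 = -0.4000.
u_2 = w_2 + 0.4000·q_1 = (-3.0000, -1.7600, -1.3200).
‖u_2‖ = 3.7202, so q_2 = (-0.8064, -0.4731, -0.3548).

Q = [[0.0000, -0.8064], [0.6000, -0.4731], [-0.8000, -0.3548]], R = [[5.0000, -0.4000], [0.0000, 3.7202]]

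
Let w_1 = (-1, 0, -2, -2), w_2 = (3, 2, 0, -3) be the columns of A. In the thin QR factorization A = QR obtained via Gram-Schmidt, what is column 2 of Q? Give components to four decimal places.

q_2 = (0.7274, 0.4364, 0.1455, -0.5092)

w_1 = (-1, 0, -2, -2); ‖w_1‖ = 3.0000, so q_1 = (-0.3333, 0.0000, -0.6667, -0.6667).
q_1·w_2 = (-0.3333)·3 + 0.0000·2 + (-0.6667)·0 + (-0.6667)·(-3) = 1.0000.
u_2 = w_2 − 1.0000·q_1 = (3.3333, 2.0000, 0.6667, -2.3333).
‖u_2‖ = 4.5826, so q_2 = (0.7274, 0.4364, 0.1455, -0.5092).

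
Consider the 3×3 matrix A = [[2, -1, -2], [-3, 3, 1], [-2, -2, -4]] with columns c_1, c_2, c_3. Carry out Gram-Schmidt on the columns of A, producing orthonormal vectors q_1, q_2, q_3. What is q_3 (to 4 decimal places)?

c_1 = (2, -3, -2); ‖c_1‖ = 4.1231, so q_1 = (0.4851, -0.7276, -0.4851).
q_1·c_2 = 0.4851·(-1) + (-0.7276)·3 + (-0.4851)·(-2) = -1.6977.
u_2 = c_2 + 1.6977·q_1 = (-0.1765, 1.7647, -2.8235).
‖u_2‖ = 3.3343, so q_2 = (-0.0529, 0.5293, -0.8468).
q_1·c_3 = 0.4851·(-2) + (-0.7276)·1 + (-0.4851)·(-4) = 0.2425; q_2·c_3 = (-0.0529)·(-2) + 0.5293·1 + (-0.8468)·(-4) = 4.0223.
u_3 = c_3 − 0.2425·q_1 − 4.0223·q_2 = (-1.9048, -0.9524, -0.4762).
‖u_3‖ = 2.1822, so q_3 = (-0.8729, -0.4364, -0.2182).

q_3 = (-0.8729, -0.4364, -0.2182)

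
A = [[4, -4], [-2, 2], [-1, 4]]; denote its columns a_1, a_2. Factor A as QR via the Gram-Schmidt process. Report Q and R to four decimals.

Q = [[0.8729, 0.1952], [-0.4364, -0.0976], [-0.2182, 0.9759]], R = [[4.5826, -5.2372], [0.0000, 2.9277]]

a_1 = (4, -2, -1); ‖a_1‖ = 4.5826, so q_1 = (0.8729, -0.4364, -0.2182).
q_1·a_2 = 0.8729·(-4) + (-0.4364)·2 + (-0.2182)·4 = -5.2372.
u_2 = a_2 + 5.2372·q_1 = (0.5714, -0.2857, 2.8571).
‖u_2‖ = 2.9277, so q_2 = (0.1952, -0.0976, 0.9759).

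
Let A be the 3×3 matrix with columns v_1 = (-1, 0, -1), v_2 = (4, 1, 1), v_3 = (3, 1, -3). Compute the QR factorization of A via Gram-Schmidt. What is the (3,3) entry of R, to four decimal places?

r_{33} = 0.9045

e_1 = v_1/‖v_1‖ = (-1, 0, -1)/1.4142 = (-0.7071, 0.0000, -0.7071).
r_{12} = e_1·v_2 = -3.5355.
u_2 = v_2 + 3.5355·e_1 = (1.5000, 1.0000, -1.5000).
‖u_2‖ = 2.3452, so e_2 = (0.6396, 0.4264, -0.6396).
r_{13} = e_1·v_3 = 0.0000; r_{23} = e_2·v_3 = 4.2640.
u_3 = v_3 + 0.0000·e_1 − 4.2640·e_2 = (0.2727, -0.8182, -0.2727).
r_{33} = ‖u_3‖ = 0.9045.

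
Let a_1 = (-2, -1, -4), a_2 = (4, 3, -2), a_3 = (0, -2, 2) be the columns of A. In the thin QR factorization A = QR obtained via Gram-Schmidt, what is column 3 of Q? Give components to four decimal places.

q_3 = (0.5715, -0.8165, -0.0816)

a_1 = (-2, -1, -4); ‖a_1‖ = 4.5826, so q_1 = (-0.4364, -0.2182, -0.8729).
q_1·a_2 = (-0.4364)·4 + (-0.2182)·3 + (-0.8729)·(-2) = -0.6547.
u_2 = a_2 + 0.6547·q_1 = (3.7143, 2.8571, -2.5714).
‖u_2‖ = 5.3452, so q_2 = (0.6949, 0.5345, -0.4811).
q_1·a_3 = (-0.4364)·0 + (-0.2182)·(-2) + (-0.8729)·2 = -1.3093; q_2·a_3 = 0.6949·0 + 0.5345·(-2) + (-0.4811)·2 = -2.0312.
u_3 = a_3 + 1.3093·q_1 + 2.0312·q_2 = (0.8400, -1.2000, -0.1200).
‖u_3‖ = 1.4697, so q_3 = (0.5715, -0.8165, -0.0816).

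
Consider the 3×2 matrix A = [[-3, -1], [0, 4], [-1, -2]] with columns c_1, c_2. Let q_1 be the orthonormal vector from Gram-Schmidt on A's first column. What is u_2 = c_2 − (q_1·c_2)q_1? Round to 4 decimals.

c_1 = (-3, 0, -1); ‖c_1‖ = 3.1623, so q_1 = (-0.9487, 0.0000, -0.3162).
q_1·c_2 = (-0.9487)·(-1) + 0.0000·4 + (-0.3162)·(-2) = 1.5811.
u_2 = c_2 − 1.5811·q_1 = (0.5000, 4.0000, -1.5000).

u_2 = (0.5000, 4.0000, -1.5000)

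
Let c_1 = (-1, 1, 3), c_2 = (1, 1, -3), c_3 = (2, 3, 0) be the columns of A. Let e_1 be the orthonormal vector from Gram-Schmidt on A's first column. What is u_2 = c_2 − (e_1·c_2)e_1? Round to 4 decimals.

e_1 = c_1/‖c_1‖ = (-1, 1, 3)/3.3166 = (-0.3015, 0.3015, 0.9045).
r_{12} = e_1·c_2 = -2.7136.
u_2 = c_2 + 2.7136·e_1 = (0.1818, 1.8182, -0.5455).

u_2 = (0.1818, 1.8182, -0.5455)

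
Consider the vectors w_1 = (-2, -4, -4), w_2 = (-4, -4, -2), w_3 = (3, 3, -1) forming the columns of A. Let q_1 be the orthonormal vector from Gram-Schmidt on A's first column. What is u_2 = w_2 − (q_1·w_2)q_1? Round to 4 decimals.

u_2 = (-2.2222, -0.4444, 1.5556)

w_1 = (-2, -4, -4); ‖w_1‖ = 6.0000, so q_1 = (-0.3333, -0.6667, -0.6667).
q_1·w_2 = (-0.3333)·(-4) + (-0.6667)·(-4) + (-0.6667)·(-2) = 5.3333.
u_2 = w_2 − 5.3333·q_1 = (-2.2222, -0.4444, 1.5556).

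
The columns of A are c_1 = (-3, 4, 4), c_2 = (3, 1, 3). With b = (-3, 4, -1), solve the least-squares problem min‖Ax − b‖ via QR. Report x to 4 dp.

x = (0.6233, -0.6507)

c_1 = (-3, 4, 4); ‖c_1‖ = 6.4031, so e_1 = (-0.4685, 0.6247, 0.6247).
e_1·c_2 = (-0.4685)·3 + 0.6247·1 + 0.6247·3 = 1.0932.
u_2 = c_2 − 1.0932·e_1 = (3.5122, 0.3171, 2.3171).
‖u_2‖ = 4.2196, so e_2 = (0.8324, 0.0751, 0.5491).
Qᵀb = (3.2796, -2.7456).
Back-substitute: x_2 = -2.7456/4.2196 = -0.6507.
x_1 = (3.2796 − 1.0932·(-0.6507))/6.4031 = 0.6233.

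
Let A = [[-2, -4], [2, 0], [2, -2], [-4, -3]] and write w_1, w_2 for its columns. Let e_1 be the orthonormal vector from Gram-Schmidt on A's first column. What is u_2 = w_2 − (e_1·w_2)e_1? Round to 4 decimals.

e_1 = w_1/‖w_1‖ = (-2, 2, 2, -4)/5.2915 = (-0.3780, 0.3780, 0.3780, -0.7559).
r_{12} = e_1·w_2 = 3.0237.
u_2 = w_2 − 3.0237·e_1 = (-2.8571, -1.1429, -3.1429, -0.7143).

u_2 = (-2.8571, -1.1429, -3.1429, -0.7143)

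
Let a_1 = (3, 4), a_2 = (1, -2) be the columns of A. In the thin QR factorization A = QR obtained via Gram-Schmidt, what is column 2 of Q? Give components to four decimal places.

q_2 = (0.8000, -0.6000)

a_1 = (3, 4); ‖a_1‖ = 5.0000, so q_1 = (0.6000, 0.8000).
q_1·a_2 = 0.6000·1 + 0.8000·(-2) = -1.0000.
u_2 = a_2 + 1.0000·q_1 = (1.6000, -1.2000).
‖u_2‖ = 2.0000, so q_2 = (0.8000, -0.6000).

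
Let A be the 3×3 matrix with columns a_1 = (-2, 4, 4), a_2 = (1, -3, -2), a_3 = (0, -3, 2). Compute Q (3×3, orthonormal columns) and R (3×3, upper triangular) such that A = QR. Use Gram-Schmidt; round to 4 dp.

a_1 = (-2, 4, 4); ‖a_1‖ = 6.0000, so q_1 = (-0.3333, 0.6667, 0.6667).
q_1·a_2 = (-0.3333)·1 + 0.6667·(-3) + 0.6667·(-2) = -3.6667.
u_2 = a_2 + 3.6667·q_1 = (-0.2222, -0.5556, 0.4444).
‖u_2‖ = 0.7454, so q_2 = (-0.2981, -0.7454, 0.5963).
q_1·a_3 = (-0.3333)·0 + 0.6667·(-3) + 0.6667·2 = -0.6667; q_2·a_3 = (-0.2981)·0 + (-0.7454)·(-3) + 0.5963·2 = 3.4286.
u_3 = a_3 + 0.6667·q_1 − 3.4286·q_2 = (0.8000, 0.0000, 0.4000).
‖u_3‖ = 0.8944, so q_3 = (0.8944, 0.0000, 0.4472).

Q = [[-0.3333, -0.2981, 0.8944], [0.6667, -0.7454, 0.0000], [0.6667, 0.5963, 0.4472]], R = [[6.0000, -3.6667, -0.6667], [0.0000, 0.7454, 3.4286], [0.0000, 0.0000, 0.8944]]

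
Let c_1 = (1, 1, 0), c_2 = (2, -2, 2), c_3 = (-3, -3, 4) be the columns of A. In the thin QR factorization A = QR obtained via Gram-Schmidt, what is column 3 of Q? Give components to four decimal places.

c_1 = (1, 1, 0); ‖c_1‖ = 1.4142, so q_1 = (0.7071, 0.7071, 0.0000).
q_1·c_2 = 0.7071·2 + 0.7071·(-2) + 0.0000·2 = 0.0000.
u_2 = c_2 + 0.0000·q_1 = (2.0000, -2.0000, 2.0000).
‖u_2‖ = 3.4641, so q_2 = (0.5774, -0.5774, 0.5774).
q_1·c_3 = 0.7071·(-3) + 0.7071·(-3) + 0.0000·4 = -4.2426; q_2·c_3 = 0.5774·(-3) + (-0.5774)·(-3) + 0.5774·4 = 2.3094.
u_3 = c_3 + 4.2426·q_1 − 2.3094·q_2 = (-1.3333, 1.3333, 2.6667).
‖u_3‖ = 3.2660, so q_3 = (-0.4082, 0.4082, 0.8165).

q_3 = (-0.4082, 0.4082, 0.8165)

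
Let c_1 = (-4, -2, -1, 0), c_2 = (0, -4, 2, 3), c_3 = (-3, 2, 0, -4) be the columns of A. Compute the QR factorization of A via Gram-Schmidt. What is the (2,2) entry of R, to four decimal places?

c_1 = (-4, -2, -1, 0); ‖c_1‖ = 4.5826, so e_1 = (-0.8729, -0.4364, -0.2182, 0.0000).
e_1·c_2 = (-0.8729)·0 + (-0.4364)·(-4) + (-0.2182)·2 + 0.0000·3 = 1.3093.
u_2 = c_2 − 1.3093·e_1 = (1.1429, -3.4286, 2.2857, 3.0000).
r_{22} = ‖u_2‖ = 5.2236.

r_{22} = 5.2236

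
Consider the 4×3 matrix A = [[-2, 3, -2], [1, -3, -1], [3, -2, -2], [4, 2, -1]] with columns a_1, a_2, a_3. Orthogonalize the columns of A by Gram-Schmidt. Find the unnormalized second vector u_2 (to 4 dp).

a_1 = (-2, 1, 3, 4); ‖a_1‖ = 5.4772, so e_1 = (-0.3651, 0.1826, 0.5477, 0.7303).
e_1·a_2 = (-0.3651)·3 + 0.1826·(-3) + 0.5477·(-2) + 0.7303·2 = -1.2780.
u_2 = a_2 + 1.2780·e_1 = (2.5333, -2.7667, -1.3000, 2.9333).

u_2 = (2.5333, -2.7667, -1.3000, 2.9333)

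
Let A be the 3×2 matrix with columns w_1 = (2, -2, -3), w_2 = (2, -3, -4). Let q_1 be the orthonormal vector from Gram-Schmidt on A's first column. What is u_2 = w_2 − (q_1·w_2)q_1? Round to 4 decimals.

w_1 = (2, -2, -3); ‖w_1‖ = 4.1231, so q_1 = (0.4851, -0.4851, -0.7276).
q_1·w_2 = 0.4851·2 + (-0.4851)·(-3) + (-0.7276)·(-4) = 5.3358.
u_2 = w_2 − 5.3358·q_1 = (-0.5882, -0.4118, -0.1176).

u_2 = (-0.5882, -0.4118, -0.1176)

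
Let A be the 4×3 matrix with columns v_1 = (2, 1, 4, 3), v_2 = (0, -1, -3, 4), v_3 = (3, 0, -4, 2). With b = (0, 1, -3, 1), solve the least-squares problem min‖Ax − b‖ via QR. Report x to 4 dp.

q_1 = v_1/‖v_1‖ = (2, 1, 4, 3)/5.4772 = (0.3651, 0.1826, 0.7303, 0.5477).
r_{12} = q_1·v_2 = -0.1826.
u_2 = v_2 + 0.1826·q_1 = (0.0667, -0.9667, -2.8667, 4.1000).
‖u_2‖ = 5.0957, so q_2 = (0.0131, -0.1897, -0.5626, 0.8046).
r_{13} = q_1·v_3 = -0.7303; r_{23} = q_2·v_3 = 3.8987.
u_3 = v_3 + 0.7303·q_1 − 3.8987·q_2 = (3.2157, 0.8729, -1.2734, -0.7368).
‖u_3‖ = 3.6424, so q_3 = (0.8828, 0.2397, -0.3496, -0.2023).
Qᵀb = (-1.4606, 2.3026, 1.0862).
Back-substitute: x_3 = 1.0862/3.6424 = 0.2982.
x_2 = (2.3026 − 3.8987·0.2982)/5.0957 = 0.2237.
x_1 = (-1.4606 + 0.1826·0.2237 + 0.7303·0.2982)/5.4772 = -0.2194.

x = (-0.2194, 0.2237, 0.2982)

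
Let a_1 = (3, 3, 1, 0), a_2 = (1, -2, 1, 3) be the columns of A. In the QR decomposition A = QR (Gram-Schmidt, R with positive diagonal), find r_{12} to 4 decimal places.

r_{12} = -0.4588

e_1 = a_1/‖a_1‖ = (3, 3, 1, 0)/4.3589 = (0.6882, 0.6882, 0.2294, 0.0000).
r_{12} = e_1·a_2 = -0.4588.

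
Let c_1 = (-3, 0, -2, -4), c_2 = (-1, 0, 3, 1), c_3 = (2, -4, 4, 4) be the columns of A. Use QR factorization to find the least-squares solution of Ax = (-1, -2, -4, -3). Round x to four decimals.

x = (0.9982, -1.2657, 0.4935)

c_1 = (-3, 0, -2, -4); ‖c_1‖ = 5.3852, so e_1 = (-0.5571, 0.0000, -0.3714, -0.7428).
e_1·c_2 = (-0.5571)·(-1) + 0.0000·0 + (-0.3714)·3 + (-0.7428)·1 = -1.2999.
u_2 = c_2 + 1.2999·e_1 = (-1.7241, 0.0000, 2.5172, 0.0345).
‖u_2‖ = 3.0513, so e_2 = (-0.5651, 0.0000, 0.8250, 0.0113).
e_1·c_3 = (-0.5571)·2 + 0.0000·(-4) + (-0.3714)·4 + (-0.7428)·4 = -5.5709; e_2·c_3 = (-0.5651)·2 + 0.0000·(-4) + 0.8250·4 + 0.0113·4 = 2.2150.
u_3 = c_3 + 5.5709·e_1 − 2.2150·e_2 = (0.1481, -4.0000, 0.1037, -0.1630).
‖u_3‖ = 4.0074, so e_3 = (0.0370, -0.9982, 0.0259, -0.0407).
Qᵀb = (4.2710, -2.7688, 1.9778).
Back-substitute: x_3 = 1.9778/4.0074 = 0.4935.
x_2 = (-2.7688 − 2.2150·0.4935)/3.0513 = -1.2657.
x_1 = (4.2710 + 1.2999·(-1.2657) + 5.5709·0.4935)/5.3852 = 0.9982.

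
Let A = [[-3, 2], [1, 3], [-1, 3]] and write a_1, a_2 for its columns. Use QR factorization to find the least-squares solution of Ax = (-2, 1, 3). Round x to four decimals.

q_1 = a_1/‖a_1‖ = (-3, 1, -1)/3.3166 = (-0.9045, 0.3015, -0.3015).
r_{12} = q_1·a_2 = -1.8091.
u_2 = a_2 + 1.8091·q_1 = (0.3636, 3.5455, 2.4545).
‖u_2‖ = 4.3275, so q_2 = (0.0840, 0.8193, 0.5672).
Qᵀb = (1.2060, 2.3528).
Back-substitute: x_2 = 2.3528/4.3275 = 0.5437.
x_1 = (1.2060 + 1.8091·0.5437)/3.3166 = 0.6602.

x = (0.6602, 0.5437)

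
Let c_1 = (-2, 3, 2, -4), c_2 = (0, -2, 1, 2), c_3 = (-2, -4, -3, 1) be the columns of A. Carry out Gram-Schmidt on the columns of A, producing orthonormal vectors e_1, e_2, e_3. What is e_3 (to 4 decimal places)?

c_1 = (-2, 3, 2, -4); ‖c_1‖ = 5.7446, so e_1 = (-0.3482, 0.5222, 0.3482, -0.6963).
e_1·c_2 = (-0.3482)·0 + 0.5222·(-2) + 0.3482·1 + (-0.6963)·2 = -2.0889.
u_2 = c_2 + 2.0889·e_1 = (-0.7273, -0.9091, 1.7273, 0.5455).
‖u_2‖ = 2.1532, so e_2 = (-0.3378, -0.4222, 0.8022, 0.2533).
e_1·c_3 = (-0.3482)·(-2) + 0.5222·(-4) + 0.3482·(-3) + (-0.6963)·1 = -3.1334; e_2·c_3 = (-0.3378)·(-2) + (-0.4222)·(-4) + 0.8022·(-3) + 0.2533·1 = 0.2111.
u_3 = c_3 + 3.1334·e_1 − 0.2111·e_2 = (-3.0196, -2.2745, -2.0784, -1.2353).
‖u_3‖ = 4.4875, so e_3 = (-0.6729, -0.5069, -0.4632, -0.2753).

e_3 = (-0.6729, -0.5069, -0.4632, -0.2753)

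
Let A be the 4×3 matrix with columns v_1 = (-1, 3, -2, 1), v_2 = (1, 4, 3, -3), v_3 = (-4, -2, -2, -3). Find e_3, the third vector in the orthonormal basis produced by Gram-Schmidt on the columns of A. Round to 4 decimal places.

v_1 = (-1, 3, -2, 1); ‖v_1‖ = 3.8730, so e_1 = (-0.2582, 0.7746, -0.5164, 0.2582).
e_1·v_2 = (-0.2582)·1 + 0.7746·4 + (-0.5164)·3 + 0.2582·(-3) = 0.5164.
u_2 = v_2 − 0.5164·e_1 = (1.1333, 3.6000, 3.2667, -3.1333).
‖u_2‖ = 5.8935, so e_2 = (0.1923, 0.6108, 0.5543, -0.5317).
e_1·v_3 = (-0.2582)·(-4) + 0.7746·(-2) + (-0.5164)·(-2) + 0.2582·(-3) = -0.2582; e_2·v_3 = 0.1923·(-4) + 0.6108·(-2) + 0.5543·(-2) + (-0.5317)·(-3) = -1.5045.
u_3 = v_3 + 0.2582·e_1 + 1.5045·e_2 = (-3.7774, -0.8810, -1.2994, -3.7332).
‖u_3‖ = 5.5380, so e_3 = (-0.6821, -0.1591, -0.2346, -0.6741).

e_3 = (-0.6821, -0.1591, -0.2346, -0.6741)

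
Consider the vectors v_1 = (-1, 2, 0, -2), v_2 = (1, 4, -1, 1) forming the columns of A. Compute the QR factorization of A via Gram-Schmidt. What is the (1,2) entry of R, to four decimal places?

r_{12} = 1.6667

q_1 = v_1/‖v_1‖ = (-1, 2, 0, -2)/3.0000 = (-0.3333, 0.6667, 0.0000, -0.6667).
r_{12} = q_1·v_2 = 1.6667.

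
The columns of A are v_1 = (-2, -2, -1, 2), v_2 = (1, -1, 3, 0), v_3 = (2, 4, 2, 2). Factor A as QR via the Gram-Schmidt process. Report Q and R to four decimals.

Q = [[-0.5547, 0.1677, 0.0834], [-0.5547, -0.4552, 0.6036], [-0.2774, 0.8625, 0.1734], [0.5547, 0.1438, 0.7737]], R = [[3.6056, -0.8321, -2.7735], [0.0000, 3.2106, 0.5271], [0.0000, 0.0000, 4.4755]]

v_1 = (-2, -2, -1, 2); ‖v_1‖ = 3.6056, so e_1 = (-0.5547, -0.5547, -0.2774, 0.5547).
e_1·v_2 = (-0.5547)·1 + (-0.5547)·(-1) + (-0.2774)·3 + 0.5547·0 = -0.8321.
u_2 = v_2 + 0.8321·e_1 = (0.5385, -1.4615, 2.7692, 0.4615).
‖u_2‖ = 3.2106, so e_2 = (0.1677, -0.4552, 0.8625, 0.1438).
e_1·v_3 = (-0.5547)·2 + (-0.5547)·4 + (-0.2774)·2 + 0.5547·2 = -2.7735; e_2·v_3 = 0.1677·2 + (-0.4552)·4 + 0.8625·2 + 0.1438·2 = 0.5271.
u_3 = v_3 + 2.7735·e_1 − 0.5271·e_2 = (0.3731, 2.7015, 0.7761, 3.4627).
‖u_3‖ = 4.4755, so e_3 = (0.0834, 0.6036, 0.1734, 0.7737).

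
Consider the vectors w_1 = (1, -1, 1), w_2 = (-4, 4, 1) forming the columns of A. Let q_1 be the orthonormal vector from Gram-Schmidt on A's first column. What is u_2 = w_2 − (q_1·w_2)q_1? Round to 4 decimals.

u_2 = (-1.6667, 1.6667, 3.3333)

w_1 = (1, -1, 1); ‖w_1‖ = 1.7321, so q_1 = (0.5774, -0.5774, 0.5774).
q_1·w_2 = 0.5774·(-4) + (-0.5774)·4 + 0.5774·1 = -4.0415.
u_2 = w_2 + 4.0415·q_1 = (-1.6667, 1.6667, 3.3333).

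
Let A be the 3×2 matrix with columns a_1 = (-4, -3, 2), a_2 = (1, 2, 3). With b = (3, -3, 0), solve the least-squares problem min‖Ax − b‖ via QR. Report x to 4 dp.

q_1 = a_1/‖a_1‖ = (-4, -3, 2)/5.3852 = (-0.7428, -0.5571, 0.3714).
r_{12} = q_1·a_2 = -0.7428.
u_2 = a_2 + 0.7428·q_1 = (0.4483, 1.5862, 3.2759).
‖u_2‖ = 3.6672, so q_2 = (0.1222, 0.4325, 0.8933).
Qᵀb = (-0.5571, -0.9309).
Back-substitute: x_2 = -0.9309/3.6672 = -0.2538.
x_1 = (-0.5571 + 0.7428·(-0.2538))/5.3852 = -0.1385.

x = (-0.1385, -0.2538)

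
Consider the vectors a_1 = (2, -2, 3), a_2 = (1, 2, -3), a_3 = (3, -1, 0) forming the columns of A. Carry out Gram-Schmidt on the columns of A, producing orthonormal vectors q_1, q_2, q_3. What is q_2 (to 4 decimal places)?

q_2 = (0.8745, 0.2691, -0.4036)

a_1 = (2, -2, 3); ‖a_1‖ = 4.1231, so q_1 = (0.4851, -0.4851, 0.7276).
q_1·a_2 = 0.4851·1 + (-0.4851)·2 + 0.7276·(-3) = -2.6679.
u_2 = a_2 + 2.6679·q_1 = (2.2941, 0.7059, -1.0588).
‖u_2‖ = 2.6234, so q_2 = (0.8745, 0.2691, -0.4036).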